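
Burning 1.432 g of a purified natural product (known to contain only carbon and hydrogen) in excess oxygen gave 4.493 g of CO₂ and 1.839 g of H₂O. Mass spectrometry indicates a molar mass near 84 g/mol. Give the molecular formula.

C6H12

mol C = 4.493 g CO₂ ÷ 44.009 g/mol = 0.10209 mol
mol H = 2 × 1.839 g H₂O ÷ 18.015 g/mol = 0.20416 mol
Divide by the smallest (0.10209 mol): C 1.000, H 2.000
Empirical formula: CH2
Empirical-formula mass = 14.03 g/mol; 84 ÷ 14.03 ≈ 6, so the molecular formula is C6H12.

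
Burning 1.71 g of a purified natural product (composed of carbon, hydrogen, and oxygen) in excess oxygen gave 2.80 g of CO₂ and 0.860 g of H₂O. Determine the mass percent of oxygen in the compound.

49.7%

mol C = 2.80 g CO₂ ÷ 44.009 g/mol = 0.06362 mol
mol H = 2 × 0.860 g H₂O ÷ 18.015 g/mol = 0.09548 mol
mass O = 1.71 − (0.7642 + 0.09624) = 0.8496 g → mol O = 0.8496 ÷ 15.999 = 0.05310 mol
mass % O = 0.8496 g ÷ 1.71 g × 100%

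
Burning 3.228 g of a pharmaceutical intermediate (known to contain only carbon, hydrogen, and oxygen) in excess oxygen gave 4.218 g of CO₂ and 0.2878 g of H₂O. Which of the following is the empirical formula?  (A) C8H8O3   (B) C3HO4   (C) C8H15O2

mol C = 4.218 g CO₂ ÷ 44.009 g/mol = 0.095844 mol
mol H = 2 × 0.2878 g H₂O ÷ 18.015 g/mol = 0.031951 mol
mass O = 3.228 − (1.1512 + 0.032207) = 2.0446 g → mol O = 2.0446 ÷ 15.999 = 0.12780 mol
Divide by the smallest (0.031951 mol): C 3.000, H 1.000, O 4.000

(B) C3HO4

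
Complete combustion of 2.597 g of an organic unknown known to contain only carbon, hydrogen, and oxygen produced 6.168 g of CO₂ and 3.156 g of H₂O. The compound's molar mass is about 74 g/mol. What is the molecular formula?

mol C = 6.168 g CO₂ ÷ 44.009 g/mol = 0.14015 mol
mol H = 2 × 3.156 g H₂O ÷ 18.015 g/mol = 0.35037 mol
mass O = 2.597 − (1.6834 + 0.35318) = 0.56044 g → mol O = 0.56044 ÷ 15.999 = 0.035030 mol
Divide by the smallest (0.035030 mol): C 4.001, H 10.002, O 1.000
Empirical formula: C4H10O
Empirical-formula mass = 74.12 g/mol; 74 ÷ 74.12 ≈ 1, so the molecular formula is C4H10O.

C4H10O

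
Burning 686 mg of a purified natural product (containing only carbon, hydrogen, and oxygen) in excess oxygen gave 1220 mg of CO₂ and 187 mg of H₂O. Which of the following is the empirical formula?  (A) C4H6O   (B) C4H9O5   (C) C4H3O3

(C) C4H3O3

mol C = 1.22 g CO₂ ÷ 44.009 g/mol = 0.02772 mol
mol H = 2 × 0.187 g H₂O ÷ 18.015 g/mol = 0.02076 mol
mass O = 0.686 − (0.3330 + 0.02093) = 0.3321 g → mol O = 0.3321 ÷ 15.999 = 0.02076 mol
Divide by the smallest (0.02076 mol): C 1.335, H 1.000, O 1.000
Multiplying each by 3 gives whole numbers: C 4.01, H 3.00, O 3.00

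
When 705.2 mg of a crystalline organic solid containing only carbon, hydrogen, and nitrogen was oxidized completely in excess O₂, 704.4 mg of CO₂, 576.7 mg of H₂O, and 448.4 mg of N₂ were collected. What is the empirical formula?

mol C = 0.7044 g CO₂ ÷ 44.009 g/mol = 0.016006 mol
mol H = 2 × 0.5767 g H₂O ÷ 18.015 g/mol = 0.064024 mol
mol N = 2 × 0.4484 g N₂ ÷ 28.014 g/mol = 0.032013 mol
Divide by the smallest (0.016006 mol): C 1.000, H 4.000, N 2.000

CH4N2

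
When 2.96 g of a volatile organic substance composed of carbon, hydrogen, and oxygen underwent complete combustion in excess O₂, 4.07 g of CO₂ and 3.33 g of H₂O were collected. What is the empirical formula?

CH4O

mol C = 4.07 g CO₂ ÷ 44.009 g/mol = 0.09248 mol
mol H = 2 × 3.33 g H₂O ÷ 18.015 g/mol = 0.3697 mol
mass O = 2.96 − (1.111 + 0.3726) = 1.477 g → mol O = 1.477 ÷ 15.999 = 0.09229 mol
Divide by the smallest (0.09229 mol): C 1.002, H 4.006, O 1.000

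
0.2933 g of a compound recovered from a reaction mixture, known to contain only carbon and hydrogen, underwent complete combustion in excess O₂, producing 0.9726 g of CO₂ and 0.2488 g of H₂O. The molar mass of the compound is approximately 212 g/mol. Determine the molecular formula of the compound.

C16H20

mol C = 0.9726 g CO₂ ÷ 44.009 g/mol = 0.022100 mol
mol H = 2 × 0.2488 g H₂O ÷ 18.015 g/mol = 0.027621 mol
Divide by the smallest (0.022100 mol): C 1.000, H 1.250
Multiplying each by 4 gives whole numbers: C 4.00, H 5.00
Empirical formula: C4H5
Empirical-formula mass = 53.08 g/mol; 212 ÷ 53.08 ≈ 4, so the molecular formula is C16H20.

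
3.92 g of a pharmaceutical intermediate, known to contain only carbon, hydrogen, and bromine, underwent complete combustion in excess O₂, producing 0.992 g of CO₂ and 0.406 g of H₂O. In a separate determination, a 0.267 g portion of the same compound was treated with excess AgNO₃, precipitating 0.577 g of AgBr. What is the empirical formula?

mol C = 0.992 g CO₂ ÷ 44.009 g/mol = 0.02254 mol
mol H = 2 × 0.406 g H₂O ÷ 18.015 g/mol = 0.04507 mol
From the AgBr data: mol Br per gram of compound = (0.577 ÷ 187.772) ÷ 0.267 = 0.01151 mol/g, so in the 3.92 g combustion sample mol Br = 0.04511 mol
Divide by the smallest (0.02254 mol): C 1.000, H 2.000, Br 2.001

CH2Br2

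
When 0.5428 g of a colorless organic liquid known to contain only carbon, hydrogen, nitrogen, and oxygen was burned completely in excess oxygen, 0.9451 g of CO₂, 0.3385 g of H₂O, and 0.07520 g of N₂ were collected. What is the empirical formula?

C4H7NO2

mol C = 0.9451 g CO₂ ÷ 44.009 g/mol = 0.021475 mol
mol H = 2 × 0.3385 g H₂O ÷ 18.015 g/mol = 0.037580 mol
mol N = 2 × 0.07520 g N₂ ÷ 28.014 g/mol = 0.0053687 mol
mass O = 0.5428 − (0.25794 + 0.037880 + 0.075200) = 0.17178 g → mol O = 0.17178 ÷ 15.999 = 0.010737 mol
Divide by the smallest (0.0053687 mol): C 4.000, H 7.000, N 1.000, O 2.000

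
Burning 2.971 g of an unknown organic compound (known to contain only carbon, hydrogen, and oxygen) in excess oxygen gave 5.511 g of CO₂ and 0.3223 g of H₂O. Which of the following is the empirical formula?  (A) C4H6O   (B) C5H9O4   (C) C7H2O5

(C) C7H2O5

mol C = 5.511 g CO₂ ÷ 44.009 g/mol = 0.12522 mol
mol H = 2 × 0.3223 g H₂O ÷ 18.015 g/mol = 0.035781 mol
mass O = 2.971 − (1.5041 + 0.036068) = 1.4309 g → mol O = 1.4309 ÷ 15.999 = 0.089434 mol
Divide by the smallest (0.035781 mol): C 3.500, H 1.000, O 2.499
Multiplying each by 2 gives whole numbers: C 7.00, H 2.00, O 5.00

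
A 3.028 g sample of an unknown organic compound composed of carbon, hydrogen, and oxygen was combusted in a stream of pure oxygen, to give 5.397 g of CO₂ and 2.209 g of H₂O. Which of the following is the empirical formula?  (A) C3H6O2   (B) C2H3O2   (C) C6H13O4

(A) C3H6O2

mol C = 5.397 g CO₂ ÷ 44.009 g/mol = 0.12263 mol
mol H = 2 × 2.209 g H₂O ÷ 18.015 g/mol = 0.24524 mol
mass O = 3.028 − (1.4730 + 0.24720) = 1.3078 g → mol O = 1.3078 ÷ 15.999 = 0.081745 mol
Divide by the smallest (0.081745 mol): C 1.500, H 3.000, O 1.000
Multiplying each by 2 gives whole numbers: C 3.00, H 6.00, O 2.00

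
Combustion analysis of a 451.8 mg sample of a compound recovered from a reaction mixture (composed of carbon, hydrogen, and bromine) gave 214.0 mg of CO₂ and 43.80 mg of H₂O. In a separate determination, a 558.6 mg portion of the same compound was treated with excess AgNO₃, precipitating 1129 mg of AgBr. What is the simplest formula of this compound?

mol C = 0.2140 g CO₂ ÷ 44.009 g/mol = 0.0048626 mol
mol H = 2 × 0.04380 g H₂O ÷ 18.015 g/mol = 0.0048626 mol
From the AgBr data: mol Br per gram of compound = (1.129 ÷ 187.772) ÷ 0.5586 = 0.010764 mol/g, so in the 0.4518 g combustion sample mol Br = 0.0048630 mol
Divide by the smallest (0.0048626 mol): C 1.000, H 1.000, Br 1.000

CHBr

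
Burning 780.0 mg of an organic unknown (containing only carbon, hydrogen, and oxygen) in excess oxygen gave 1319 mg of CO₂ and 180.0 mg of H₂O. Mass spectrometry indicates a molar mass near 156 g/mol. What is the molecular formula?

mol C = 1.319 g CO₂ ÷ 44.009 g/mol = 0.029971 mol
mol H = 2 × 0.1800 g H₂O ÷ 18.015 g/mol = 0.019983 mol
mass O = 0.7800 − (0.35998 + 0.020143) = 0.39987 g → mol O = 0.39987 ÷ 15.999 = 0.024994 mol
Divide by the smallest (0.019983 mol): C 1.500, H 1.000, O 1.251
Multiplying each by 4 gives whole numbers: C 6.00, H 4.00, O 5.00
Empirical formula: C6H4O5
Empirical-formula mass = 156.09 g/mol; 156 ÷ 156.09 ≈ 1, so the molecular formula is C6H4O5.

C6H4O5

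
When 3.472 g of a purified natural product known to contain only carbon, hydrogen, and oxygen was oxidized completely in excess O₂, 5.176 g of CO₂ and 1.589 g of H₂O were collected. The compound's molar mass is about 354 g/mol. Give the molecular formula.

mol C = 5.176 g CO₂ ÷ 44.009 g/mol = 0.11761 mol
mol H = 2 × 1.589 g H₂O ÷ 18.015 g/mol = 0.17641 mol
mass O = 3.472 − (1.4126 + 0.17782) = 1.8815 g → mol O = 1.8815 ÷ 15.999 = 0.11760 mol
Divide by the smallest (0.11760 mol): C 1.000, H 1.500, O 1.000
Multiplying each by 2 gives whole numbers: C 2.00, H 3.00, O 2.00
Empirical formula: C2H3O2
Empirical-formula mass = 59.04 g/mol; 354 ÷ 59.04 ≈ 6, so the molecular formula is C12H18O12.

C12H18O12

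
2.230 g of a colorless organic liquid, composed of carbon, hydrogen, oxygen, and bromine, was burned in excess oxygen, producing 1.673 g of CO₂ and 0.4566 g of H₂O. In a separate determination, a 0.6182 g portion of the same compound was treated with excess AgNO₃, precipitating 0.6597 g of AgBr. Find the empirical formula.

mol C = 1.673 g CO₂ ÷ 44.009 g/mol = 0.038015 mol
mol H = 2 × 0.4566 g H₂O ÷ 18.015 g/mol = 0.050691 mol
From the AgBr data: mol Br per gram of compound = (0.6597 ÷ 187.772) ÷ 0.6182 = 0.0056831 mol/g, so in the 2.230 g combustion sample mol Br = 0.012673 mol
mass O = 2.230 − (0.45660 + 0.051097 + 1.0127) = 0.70965 g → mol O = 0.70965 ÷ 15.999 = 0.044356 mol
Divide by the smallest (0.012673 mol): C 3.000, H 4.000, Br 1.000, O 3.500
Multiplying each by 2 gives whole numbers: C 6.00, H 8.00, Br 2.00, O 7.00

C6H8Br2O7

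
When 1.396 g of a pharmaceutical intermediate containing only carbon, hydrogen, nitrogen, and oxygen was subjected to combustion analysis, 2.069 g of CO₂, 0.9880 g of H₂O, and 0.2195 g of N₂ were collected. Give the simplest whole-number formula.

mol C = 2.069 g CO₂ ÷ 44.009 g/mol = 0.047013 mol
mol H = 2 × 0.9880 g H₂O ÷ 18.015 g/mol = 0.10969 mol
mol N = 2 × 0.2195 g N₂ ÷ 28.014 g/mol = 0.015671 mol
mass O = 1.396 − (0.56467 + 0.11056 + 0.21950) = 0.50126 g → mol O = 0.50126 ÷ 15.999 = 0.031331 mol
Divide by the smallest (0.015671 mol): C 3.000, H 6.999, N 1.000, O 1.999

C3H7NO2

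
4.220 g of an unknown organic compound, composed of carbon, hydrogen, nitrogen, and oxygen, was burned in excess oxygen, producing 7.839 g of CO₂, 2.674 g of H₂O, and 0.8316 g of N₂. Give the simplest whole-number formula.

mol C = 7.839 g CO₂ ÷ 44.009 g/mol = 0.17812 mol
mol H = 2 × 2.674 g H₂O ÷ 18.015 g/mol = 0.29686 mol
mol N = 2 × 0.8316 g N₂ ÷ 28.014 g/mol = 0.059370 mol
mass O = 4.220 − (2.1394 + 0.29924 + 0.83160) = 0.94973 g → mol O = 0.94973 ÷ 15.999 = 0.059362 mol
Divide by the smallest (0.059362 mol): C 3.001, H 5.001, N 1.000, O 1.000

C3H5NO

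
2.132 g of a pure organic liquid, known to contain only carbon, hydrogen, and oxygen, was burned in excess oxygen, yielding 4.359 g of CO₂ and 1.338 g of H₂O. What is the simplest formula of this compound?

C2H3O

mol C = 4.359 g CO₂ ÷ 44.009 g/mol = 0.099048 mol
mol H = 2 × 1.338 g H₂O ÷ 18.015 g/mol = 0.14854 mol
mass O = 2.132 − (1.1897 + 0.14973) = 0.79260 g → mol O = 0.79260 ÷ 15.999 = 0.049541 mol
Divide by the smallest (0.049541 mol): C 1.999, H 2.998, O 1.000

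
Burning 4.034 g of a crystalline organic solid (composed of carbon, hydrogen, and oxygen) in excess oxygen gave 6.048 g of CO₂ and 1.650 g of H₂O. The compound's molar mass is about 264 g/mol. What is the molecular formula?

mol C = 6.048 g CO₂ ÷ 44.009 g/mol = 0.13743 mol
mol H = 2 × 1.650 g H₂O ÷ 18.015 g/mol = 0.18318 mol
mass O = 4.034 − (1.6506 + 0.18465) = 2.1987 g → mol O = 2.1987 ÷ 15.999 = 0.13743 mol
Divide by the smallest (0.13743 mol): C 1.000, H 1.333, O 1.000
Multiplying each by 3 gives whole numbers: C 3.00, H 4.00, O 3.00
Empirical formula: C3H4O3
Empirical-formula mass = 88.06 g/mol; 264 ÷ 88.06 ≈ 3, so the molecular formula is C9H12O9.

C9H12O9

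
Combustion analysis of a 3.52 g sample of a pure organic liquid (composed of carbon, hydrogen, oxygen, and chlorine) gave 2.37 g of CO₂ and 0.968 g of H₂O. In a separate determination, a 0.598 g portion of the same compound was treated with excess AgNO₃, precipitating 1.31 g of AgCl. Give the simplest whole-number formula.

mol C = 2.37 g CO₂ ÷ 44.009 g/mol = 0.05385 mol
mol H = 2 × 0.968 g H₂O ÷ 18.015 g/mol = 0.1075 mol
From the AgCl data: mol Cl per gram of compound = (1.31 ÷ 143.318) ÷ 0.598 = 0.01529 mol/g, so in the 3.52 g combustion sample mol Cl = 0.05380 mol
mass O = 3.52 − (0.6468 + 0.1083 + 1.907) = 0.8575 g → mol O = 0.8575 ÷ 15.999 = 0.05360 mol
Divide by the smallest (0.05360 mol): C 1.005, H 2.005, Cl 1.004, O 1.000

CH2ClO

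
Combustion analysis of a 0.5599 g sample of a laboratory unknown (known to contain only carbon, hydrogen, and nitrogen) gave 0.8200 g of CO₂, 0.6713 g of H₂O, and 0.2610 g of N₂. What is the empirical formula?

mol C = 0.8200 g CO₂ ÷ 44.009 g/mol = 0.018633 mol
mol H = 2 × 0.6713 g H₂O ÷ 18.015 g/mol = 0.074527 mol
mol N = 2 × 0.2610 g N₂ ÷ 28.014 g/mol = 0.018634 mol
Divide by the smallest (0.018633 mol): C 1.000, H 4.000, N 1.000

CH4N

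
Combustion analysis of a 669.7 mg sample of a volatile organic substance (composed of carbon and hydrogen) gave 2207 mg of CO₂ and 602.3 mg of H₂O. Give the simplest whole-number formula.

C3H4

mol C = 2.207 g CO₂ ÷ 44.009 g/mol = 0.050149 mol
mol H = 2 × 0.6023 g H₂O ÷ 18.015 g/mol = 0.066867 mol
Divide by the smallest (0.050149 mol): C 1.000, H 1.333
Multiplying each by 3 gives whole numbers: C 3.00, H 4.00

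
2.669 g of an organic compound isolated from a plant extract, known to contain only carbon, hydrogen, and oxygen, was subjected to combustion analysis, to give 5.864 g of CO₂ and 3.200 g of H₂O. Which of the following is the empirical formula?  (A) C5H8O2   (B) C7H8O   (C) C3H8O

mol C = 5.864 g CO₂ ÷ 44.009 g/mol = 0.13325 mol
mol H = 2 × 3.200 g H₂O ÷ 18.015 g/mol = 0.35526 mol
mass O = 2.669 − (1.6004 + 0.35810) = 0.71049 g → mol O = 0.71049 ÷ 15.999 = 0.044408 mol
Divide by the smallest (0.044408 mol): C 3.000, H 8.000, O 1.000

(C) C3H8O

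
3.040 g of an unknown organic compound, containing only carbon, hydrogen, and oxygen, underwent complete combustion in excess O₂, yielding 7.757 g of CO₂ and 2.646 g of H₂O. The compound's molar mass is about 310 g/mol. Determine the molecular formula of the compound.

C18H30O4

mol C = 7.757 g CO₂ ÷ 44.009 g/mol = 0.17626 mol
mol H = 2 × 2.646 g H₂O ÷ 18.015 g/mol = 0.29376 mol
mass O = 3.040 − (2.1171 + 0.29611) = 0.62684 g → mol O = 0.62684 ÷ 15.999 = 0.039180 mol
Divide by the smallest (0.039180 mol): C 4.499, H 7.498, O 1.000
Multiplying each by 2 gives whole numbers: C 9.00, H 15.00, O 2.00
Empirical formula: C9H15O2
Empirical-formula mass = 155.22 g/mol; 310 ÷ 155.22 ≈ 2, so the molecular formula is C18H30O4.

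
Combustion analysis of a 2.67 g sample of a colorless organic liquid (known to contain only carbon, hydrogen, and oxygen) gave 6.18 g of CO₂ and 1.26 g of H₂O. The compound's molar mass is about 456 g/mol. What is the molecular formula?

mol C = 6.18 g CO₂ ÷ 44.009 g/mol = 0.1404 mol
mol H = 2 × 1.26 g H₂O ÷ 18.015 g/mol = 0.1399 mol
mass O = 2.67 − (1.687 + 0.1410) = 0.8423 g → mol O = 0.8423 ÷ 15.999 = 0.05265 mol
Divide by the smallest (0.05265 mol): C 2.667, H 2.657, O 1.000
Multiplying each by 3 gives whole numbers: C 8.00, H 7.97, O 3.00
Empirical formula: C8H8O3
Empirical-formula mass = 152.15 g/mol; 456 ÷ 152.15 ≈ 3, so the molecular formula is C24H24O9.

C24H24O9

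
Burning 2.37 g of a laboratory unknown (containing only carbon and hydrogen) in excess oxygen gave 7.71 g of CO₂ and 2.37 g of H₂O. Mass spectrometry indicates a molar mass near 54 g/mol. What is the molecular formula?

mol C = 7.71 g CO₂ ÷ 44.009 g/mol = 0.1752 mol
mol H = 2 × 2.37 g H₂O ÷ 18.015 g/mol = 0.2631 mol
Divide by the smallest (0.1752 mol): C 1.000, H 1.502
Multiplying each by 2 gives whole numbers: C 2.00, H 3.00
Empirical formula: C2H3
Empirical-formula mass = 27.05 g/mol; 54 ÷ 27.05 ≈ 2, so the molecular formula is C4H6.

C4H6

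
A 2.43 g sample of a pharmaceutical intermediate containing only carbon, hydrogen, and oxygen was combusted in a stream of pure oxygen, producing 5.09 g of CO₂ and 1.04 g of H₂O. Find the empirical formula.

mol C = 5.09 g CO₂ ÷ 44.009 g/mol = 0.1157 mol
mol H = 2 × 1.04 g H₂O ÷ 18.015 g/mol = 0.1155 mol
mass O = 2.43 − (1.389 + 0.1164) = 0.9244 g → mol O = 0.9244 ÷ 15.999 = 0.05778 mol
Divide by the smallest (0.05778 mol): C 2.002, H 1.998, O 1.000

C2H2O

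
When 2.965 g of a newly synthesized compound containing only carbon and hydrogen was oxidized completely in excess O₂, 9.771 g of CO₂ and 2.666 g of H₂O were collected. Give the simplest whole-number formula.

C3H4

mol C = 9.771 g CO₂ ÷ 44.009 g/mol = 0.22202 mol
mol H = 2 × 2.666 g H₂O ÷ 18.015 g/mol = 0.29598 mol
Divide by the smallest (0.22202 mol): C 1.000, H 1.333
Multiplying each by 3 gives whole numbers: C 3.00, H 4.00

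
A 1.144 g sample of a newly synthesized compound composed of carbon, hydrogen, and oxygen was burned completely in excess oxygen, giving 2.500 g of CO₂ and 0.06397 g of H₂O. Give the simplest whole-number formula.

mol C = 2.500 g CO₂ ÷ 44.009 g/mol = 0.056807 mol
mol H = 2 × 0.06397 g H₂O ÷ 18.015 g/mol = 0.0071019 mol
mass O = 1.144 − (0.68230 + 0.0071587) = 0.45454 g → mol O = 0.45454 ÷ 15.999 = 0.028410 mol
Divide by the smallest (0.0071019 mol): C 7.999, H 1.000, O 4.000

C8HO4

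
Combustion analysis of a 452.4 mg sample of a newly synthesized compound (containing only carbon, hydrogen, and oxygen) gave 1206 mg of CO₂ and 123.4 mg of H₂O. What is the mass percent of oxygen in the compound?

mol C = 1.206 g CO₂ ÷ 44.009 g/mol = 0.027403 mol
mol H = 2 × 0.1234 g H₂O ÷ 18.015 g/mol = 0.013700 mol
mass O = 0.4524 − (0.32914 + 0.013809) = 0.10945 g → mol O = 0.10945 ÷ 15.999 = 0.0068409 mol
mass % O = 0.10945 g ÷ 0.4524 g × 100%

24.19%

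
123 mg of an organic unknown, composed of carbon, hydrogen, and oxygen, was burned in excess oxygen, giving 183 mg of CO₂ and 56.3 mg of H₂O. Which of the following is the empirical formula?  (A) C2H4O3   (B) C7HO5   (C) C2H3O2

mol C = 0.183 g CO₂ ÷ 44.009 g/mol = 0.004158 mol
mol H = 2 × 0.0563 g H₂O ÷ 18.015 g/mol = 0.006250 mol
mass O = 0.123 − (0.04994 + 0.006300) = 0.06676 g → mol O = 0.06676 ÷ 15.999 = 0.004172 mol
Divide by the smallest (0.004158 mol): C 1.000, H 1.503, O 1.003
Multiplying each by 2 gives whole numbers: C 2.00, H 3.01, O 2.01

(C) C2H3O2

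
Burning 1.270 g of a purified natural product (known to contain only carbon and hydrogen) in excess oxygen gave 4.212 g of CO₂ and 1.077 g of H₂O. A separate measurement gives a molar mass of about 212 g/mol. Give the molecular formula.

mol C = 4.212 g CO₂ ÷ 44.009 g/mol = 0.095708 mol
mol H = 2 × 1.077 g H₂O ÷ 18.015 g/mol = 0.11957 mol
Divide by the smallest (0.095708 mol): C 1.000, H 1.249
Multiplying each by 4 gives whole numbers: C 4.00, H 5.00
Empirical formula: C4H5
Empirical-formula mass = 53.08 g/mol; 212 ÷ 53.08 ≈ 4, so the molecular formula is C16H20.

C16H20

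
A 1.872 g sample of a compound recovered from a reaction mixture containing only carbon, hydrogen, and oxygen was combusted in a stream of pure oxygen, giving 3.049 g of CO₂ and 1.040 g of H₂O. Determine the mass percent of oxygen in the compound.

49.33%

mol C = 3.049 g CO₂ ÷ 44.009 g/mol = 0.069281 mol
mol H = 2 × 1.040 g H₂O ÷ 18.015 g/mol = 0.11546 mol
mass O = 1.872 − (0.83214 + 0.11638) = 0.92348 g → mol O = 0.92348 ÷ 15.999 = 0.057721 mol
mass % O = 0.92348 g ÷ 1.872 g × 100%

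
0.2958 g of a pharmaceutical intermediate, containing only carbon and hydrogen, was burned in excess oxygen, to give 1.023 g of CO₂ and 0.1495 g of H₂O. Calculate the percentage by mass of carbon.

mol C = 1.023 g CO₂ ÷ 44.009 g/mol = 0.023245 mol
mol H = 2 × 0.1495 g H₂O ÷ 18.015 g/mol = 0.016597 mol
mass % C = 0.27920 g ÷ 0.2958 g × 100%

94.39%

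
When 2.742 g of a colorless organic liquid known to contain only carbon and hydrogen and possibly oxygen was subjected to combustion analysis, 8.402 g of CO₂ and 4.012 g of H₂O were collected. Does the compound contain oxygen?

no

mol C = 8.402 g CO₂ ÷ 44.009 g/mol = 0.19092 mol
mol H = 2 × 4.012 g H₂O ÷ 18.015 g/mol = 0.44541 mol
C and H together account for 2.7421 g — essentially the entire 2.742 g sample — so the compound contains no oxygen.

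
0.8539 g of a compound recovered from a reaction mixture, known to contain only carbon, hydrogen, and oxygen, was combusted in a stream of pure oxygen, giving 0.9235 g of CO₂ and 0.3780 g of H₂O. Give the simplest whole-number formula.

C3H6O5

mol C = 0.9235 g CO₂ ÷ 44.009 g/mol = 0.020984 mol
mol H = 2 × 0.3780 g H₂O ÷ 18.015 g/mol = 0.041965 mol
mass O = 0.8539 − (0.25204 + 0.042301) = 0.55956 g → mol O = 0.55956 ÷ 15.999 = 0.034974 mol
Divide by the smallest (0.020984 mol): C 1.000, H 2.000, O 1.667
Multiplying each by 3 gives whole numbers: C 3.00, H 6.00, O 5.00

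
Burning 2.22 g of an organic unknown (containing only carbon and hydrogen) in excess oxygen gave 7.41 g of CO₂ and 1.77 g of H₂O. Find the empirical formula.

C6H7

mol C = 7.41 g CO₂ ÷ 44.009 g/mol = 0.1684 mol
mol H = 2 × 1.77 g H₂O ÷ 18.015 g/mol = 0.1965 mol
Divide by the smallest (0.1684 mol): C 1.000, H 1.167
Multiplying each by 6 gives whole numbers: C 6.00, H 7.00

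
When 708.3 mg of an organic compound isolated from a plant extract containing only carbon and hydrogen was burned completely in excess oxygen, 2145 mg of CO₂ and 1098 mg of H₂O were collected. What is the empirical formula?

mol C = 2.145 g CO₂ ÷ 44.009 g/mol = 0.048740 mol
mol H = 2 × 1.098 g H₂O ÷ 18.015 g/mol = 0.12190 mol
Divide by the smallest (0.048740 mol): C 1.000, H 2.501
Multiplying each by 2 gives whole numbers: C 2.00, H 5.00

C2H5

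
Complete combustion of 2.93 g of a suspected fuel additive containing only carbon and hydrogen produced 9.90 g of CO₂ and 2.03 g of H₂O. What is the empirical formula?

CH

mol C = 9.90 g CO₂ ÷ 44.009 g/mol = 0.2250 mol
mol H = 2 × 2.03 g H₂O ÷ 18.015 g/mol = 0.2254 mol
Divide by the smallest (0.2250 mol): C 1.000, H 1.002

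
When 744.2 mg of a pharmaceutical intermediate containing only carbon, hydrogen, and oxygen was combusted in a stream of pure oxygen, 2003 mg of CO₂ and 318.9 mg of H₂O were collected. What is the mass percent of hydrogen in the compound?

4.80%

mol C = 2.003 g CO₂ ÷ 44.009 g/mol = 0.045513 mol
mol H = 2 × 0.3189 g H₂O ÷ 18.015 g/mol = 0.035404 mol
mass O = 0.7442 − (0.54666 + 0.035687) = 0.16185 g → mol O = 0.16185 ÷ 15.999 = 0.010116 mol
mass % H = 0.035687 g ÷ 0.7442 g × 100%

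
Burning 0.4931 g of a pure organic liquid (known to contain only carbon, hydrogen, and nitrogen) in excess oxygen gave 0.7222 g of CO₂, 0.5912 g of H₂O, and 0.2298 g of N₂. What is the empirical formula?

mol C = 0.7222 g CO₂ ÷ 44.009 g/mol = 0.016410 mol
mol H = 2 × 0.5912 g H₂O ÷ 18.015 g/mol = 0.065634 mol
mol N = 2 × 0.2298 g N₂ ÷ 28.014 g/mol = 0.016406 mol
Divide by the smallest (0.016406 mol): C 1.000, H 4.001, N 1.000

CH4N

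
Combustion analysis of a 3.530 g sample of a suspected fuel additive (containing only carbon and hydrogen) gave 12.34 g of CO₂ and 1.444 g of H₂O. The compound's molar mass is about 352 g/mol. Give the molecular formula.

C28H16

mol C = 12.34 g CO₂ ÷ 44.009 g/mol = 0.28040 mol
mol H = 2 × 1.444 g H₂O ÷ 18.015 g/mol = 0.16031 mol
Divide by the smallest (0.16031 mol): C 1.749, H 1.000
Multiplying each by 4 gives whole numbers: C 7.00, H 4.00
Empirical formula: C7H4
Empirical-formula mass = 88.11 g/mol; 352 ÷ 88.11 ≈ 4, so the molecular formula is C28H16.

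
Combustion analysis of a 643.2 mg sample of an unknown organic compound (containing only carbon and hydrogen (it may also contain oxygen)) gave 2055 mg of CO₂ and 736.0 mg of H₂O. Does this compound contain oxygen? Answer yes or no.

no

mol C = 2.055 g CO₂ ÷ 44.009 g/mol = 0.046695 mol
mol H = 2 × 0.7360 g H₂O ÷ 18.015 g/mol = 0.081710 mol
C and H together account for 0.64322 g — essentially the entire 0.6432 g sample — so the compound contains no oxygen.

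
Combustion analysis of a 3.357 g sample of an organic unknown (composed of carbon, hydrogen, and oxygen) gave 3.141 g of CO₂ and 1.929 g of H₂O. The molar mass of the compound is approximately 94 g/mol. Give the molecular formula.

mol C = 3.141 g CO₂ ÷ 44.009 g/mol = 0.071372 mol
mol H = 2 × 1.929 g H₂O ÷ 18.015 g/mol = 0.21415 mol
mass O = 3.357 − (0.85725 + 0.21587) = 2.2839 g → mol O = 2.2839 ÷ 15.999 = 0.14275 mol
Divide by the smallest (0.071372 mol): C 1.000, H 3.001, O 2.000
Empirical formula: CH3O2
Empirical-formula mass = 47.03 g/mol; 94 ÷ 47.03 ≈ 2, so the molecular formula is C2H6O4.

C2H6O4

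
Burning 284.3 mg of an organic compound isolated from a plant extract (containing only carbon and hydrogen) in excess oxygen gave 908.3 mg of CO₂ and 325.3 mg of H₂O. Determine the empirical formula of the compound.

C4H7

mol C = 0.9083 g CO₂ ÷ 44.009 g/mol = 0.020639 mol
mol H = 2 × 0.3253 g H₂O ÷ 18.015 g/mol = 0.036114 mol
Divide by the smallest (0.020639 mol): C 1.000, H 1.750
Multiplying each by 4 gives whole numbers: C 4.00, H 7.00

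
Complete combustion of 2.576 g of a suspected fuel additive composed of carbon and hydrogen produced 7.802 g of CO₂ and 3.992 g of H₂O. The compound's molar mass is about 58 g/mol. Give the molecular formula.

mol C = 7.802 g CO₂ ÷ 44.009 g/mol = 0.17728 mol
mol H = 2 × 3.992 g H₂O ÷ 18.015 g/mol = 0.44319 mol
Divide by the smallest (0.17728 mol): C 1.000, H 2.500
Multiplying each by 2 gives whole numbers: C 2.00, H 5.00
Empirical formula: C2H5
Empirical-formula mass = 29.06 g/mol; 58 ÷ 29.06 ≈ 2, so the molecular formula is C4H10.

C4H10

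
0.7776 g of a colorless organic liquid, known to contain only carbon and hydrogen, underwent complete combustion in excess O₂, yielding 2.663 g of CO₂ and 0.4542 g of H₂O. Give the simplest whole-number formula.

mol C = 2.663 g CO₂ ÷ 44.009 g/mol = 0.060510 mol
mol H = 2 × 0.4542 g H₂O ÷ 18.015 g/mol = 0.050425 mol
Divide by the smallest (0.050425 mol): C 1.200, H 1.000
Multiplying each by 5 gives whole numbers: C 6.00, H 5.00

C6H5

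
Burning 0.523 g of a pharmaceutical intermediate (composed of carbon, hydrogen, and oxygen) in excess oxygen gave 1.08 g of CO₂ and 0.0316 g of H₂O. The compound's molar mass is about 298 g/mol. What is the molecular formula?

mol C = 1.08 g CO₂ ÷ 44.009 g/mol = 0.02454 mol
mol H = 2 × 0.0316 g H₂O ÷ 18.015 g/mol = 0.003508 mol
mass O = 0.523 − (0.2948 + 0.003536) = 0.2247 g → mol O = 0.2247 ÷ 15.999 = 0.01405 mol
Divide by the smallest (0.003508 mol): C 6.995, H 1.000, O 4.004
Empirical formula: C7HO4
Empirical-formula mass = 149.08 g/mol; 298 ÷ 149.08 ≈ 2, so the molecular formula is C14H2O8.

C14H2O8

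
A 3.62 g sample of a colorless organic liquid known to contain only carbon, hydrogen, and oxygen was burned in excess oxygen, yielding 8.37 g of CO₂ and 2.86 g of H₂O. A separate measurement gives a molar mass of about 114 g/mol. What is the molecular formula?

mol C = 8.37 g CO₂ ÷ 44.009 g/mol = 0.1902 mol
mol H = 2 × 2.86 g H₂O ÷ 18.015 g/mol = 0.3175 mol
mass O = 3.62 − (2.284 + 0.3201) = 1.016 g → mol O = 1.016 ÷ 15.999 = 0.06348 mol
Divide by the smallest (0.06348 mol): C 2.996, H 5.002, O 1.000
Empirical formula: C3H5O
Empirical-formula mass = 57.07 g/mol; 114 ÷ 57.07 ≈ 2, so the molecular formula is C6H10O2.

C6H10O2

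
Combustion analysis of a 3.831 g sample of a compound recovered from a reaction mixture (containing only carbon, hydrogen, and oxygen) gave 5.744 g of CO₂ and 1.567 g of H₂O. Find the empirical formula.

C3H4O3

mol C = 5.744 g CO₂ ÷ 44.009 g/mol = 0.13052 mol
mol H = 2 × 1.567 g H₂O ÷ 18.015 g/mol = 0.17397 mol
mass O = 3.831 − (1.5677 + 0.17536) = 2.0880 g → mol O = 2.0880 ÷ 15.999 = 0.13051 mol
Divide by the smallest (0.13051 mol): C 1.000, H 1.333, O 1.000
Multiplying each by 3 gives whole numbers: C 3.00, H 4.00, O 3.00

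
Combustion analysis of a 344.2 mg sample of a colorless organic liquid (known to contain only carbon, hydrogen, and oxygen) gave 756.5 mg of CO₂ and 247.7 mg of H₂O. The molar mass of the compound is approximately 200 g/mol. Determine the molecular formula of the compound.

C10H16O4

mol C = 0.7565 g CO₂ ÷ 44.009 g/mol = 0.017190 mol
mol H = 2 × 0.2477 g H₂O ÷ 18.015 g/mol = 0.027499 mol
mass O = 0.3442 − (0.20647 + 0.027719) = 0.11002 g → mol O = 0.11002 ÷ 15.999 = 0.0068764 mol
Divide by the smallest (0.0068764 mol): C 2.500, H 3.999, O 1.000
Multiplying each by 2 gives whole numbers: C 5.00, H 8.00, O 2.00
Empirical formula: C5H8O2
Empirical-formula mass = 100.12 g/mol; 200 ÷ 100.12 ≈ 2, so the molecular formula is C10H16O4.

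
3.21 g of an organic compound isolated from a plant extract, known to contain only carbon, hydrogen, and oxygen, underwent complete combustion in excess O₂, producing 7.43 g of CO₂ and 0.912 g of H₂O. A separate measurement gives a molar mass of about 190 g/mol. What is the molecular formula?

C10H6O4

mol C = 7.43 g CO₂ ÷ 44.009 g/mol = 0.1688 mol
mol H = 2 × 0.912 g H₂O ÷ 18.015 g/mol = 0.1012 mol
mass O = 3.21 − (2.028 + 0.1021) = 1.080 g → mol O = 1.080 ÷ 15.999 = 0.06751 mol
Divide by the smallest (0.06751 mol): C 2.501, H 1.500, O 1.000
Multiplying each by 2 gives whole numbers: C 5.00, H 3.00, O 2.00
Empirical formula: C5H3O2
Empirical-formula mass = 95.08 g/mol; 190 ÷ 95.08 ≈ 2, so the molecular formula is C10H6O4.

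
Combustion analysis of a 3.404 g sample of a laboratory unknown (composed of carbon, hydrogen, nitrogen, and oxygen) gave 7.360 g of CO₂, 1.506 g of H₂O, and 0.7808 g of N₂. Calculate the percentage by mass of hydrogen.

mol C = 7.360 g CO₂ ÷ 44.009 g/mol = 0.16724 mol
mol H = 2 × 1.506 g H₂O ÷ 18.015 g/mol = 0.16719 mol
mol N = 2 × 0.7808 g N₂ ÷ 28.014 g/mol = 0.055744 mol
mass O = 3.404 − (2.0087 + 0.16853 + 0.78080) = 0.44597 g → mol O = 0.44597 ÷ 15.999 = 0.027875 mol
mass % H = 0.16853 g ÷ 3.404 g × 100%

4.95%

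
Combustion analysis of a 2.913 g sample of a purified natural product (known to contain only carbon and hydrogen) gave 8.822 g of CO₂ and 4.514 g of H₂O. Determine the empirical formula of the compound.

C2H5

mol C = 8.822 g CO₂ ÷ 44.009 g/mol = 0.20046 mol
mol H = 2 × 4.514 g H₂O ÷ 18.015 g/mol = 0.50114 mol
Divide by the smallest (0.20046 mol): C 1.000, H 2.500
Multiplying each by 2 gives whole numbers: C 2.00, H 5.00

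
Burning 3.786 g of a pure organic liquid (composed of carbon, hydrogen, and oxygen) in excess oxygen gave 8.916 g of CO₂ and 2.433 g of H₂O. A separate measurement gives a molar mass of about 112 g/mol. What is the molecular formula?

mol C = 8.916 g CO₂ ÷ 44.009 g/mol = 0.20259 mol
mol H = 2 × 2.433 g H₂O ÷ 18.015 g/mol = 0.27011 mol
mass O = 3.786 − (2.4334 + 0.27227) = 1.0804 g → mol O = 1.0804 ÷ 15.999 = 0.067527 mol
Divide by the smallest (0.067527 mol): C 3.000, H 4.000, O 1.000
Empirical formula: C3H4O
Empirical-formula mass = 56.06 g/mol; 112 ÷ 56.06 ≈ 2, so the molecular formula is C6H8O2.

C6H8O2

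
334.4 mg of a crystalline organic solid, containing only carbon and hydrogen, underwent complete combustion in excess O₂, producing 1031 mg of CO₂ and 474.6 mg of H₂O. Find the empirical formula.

mol C = 1.031 g CO₂ ÷ 44.009 g/mol = 0.023427 mol
mol H = 2 × 0.4746 g H₂O ÷ 18.015 g/mol = 0.052689 mol
Divide by the smallest (0.023427 mol): C 1.000, H 2.249
Multiplying each by 4 gives whole numbers: C 4.00, H 9.00

C4H9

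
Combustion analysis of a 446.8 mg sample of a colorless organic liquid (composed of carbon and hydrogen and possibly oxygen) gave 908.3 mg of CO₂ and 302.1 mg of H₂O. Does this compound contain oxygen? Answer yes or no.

yes

mol C = 0.9083 g CO₂ ÷ 44.009 g/mol = 0.020639 mol
mol H = 2 × 0.3021 g H₂O ÷ 18.015 g/mol = 0.033539 mol
C and H account for only 0.28170 g of the 0.4468 g sample; the remaining 0.16510 g must be oxygen.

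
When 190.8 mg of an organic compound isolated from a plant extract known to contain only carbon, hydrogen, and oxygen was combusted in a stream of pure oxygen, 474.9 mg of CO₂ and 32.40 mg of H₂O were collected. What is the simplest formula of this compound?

C3HO

mol C = 0.4749 g CO₂ ÷ 44.009 g/mol = 0.010791 mol
mol H = 2 × 0.03240 g H₂O ÷ 18.015 g/mol = 0.0035970 mol
mass O = 0.1908 − (0.12961 + 0.0036258) = 0.057564 g → mol O = 0.057564 ÷ 15.999 = 0.0035980 mol
Divide by the smallest (0.0035970 mol): C 3.000, H 1.000, O 1.000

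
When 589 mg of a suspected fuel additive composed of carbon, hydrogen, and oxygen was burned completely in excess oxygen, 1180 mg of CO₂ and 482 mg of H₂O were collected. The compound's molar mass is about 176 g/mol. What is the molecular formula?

C8H16O4

mol C = 1.18 g CO₂ ÷ 44.009 g/mol = 0.02681 mol
mol H = 2 × 0.482 g H₂O ÷ 18.015 g/mol = 0.05351 mol
mass O = 0.589 − (0.3220 + 0.05394) = 0.2130 g → mol O = 0.2130 ÷ 15.999 = 0.01331 mol
Divide by the smallest (0.01331 mol): C 2.014, H 4.019, O 1.000
Empirical formula: C2H4O
Empirical-formula mass = 44.05 g/mol; 176 ÷ 44.05 ≈ 4, so the molecular formula is C8H16O4.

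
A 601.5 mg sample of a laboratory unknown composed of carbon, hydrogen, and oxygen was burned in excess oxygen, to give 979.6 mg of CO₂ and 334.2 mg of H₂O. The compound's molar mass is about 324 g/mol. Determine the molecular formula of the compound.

mol C = 0.9796 g CO₂ ÷ 44.009 g/mol = 0.022259 mol
mol H = 2 × 0.3342 g H₂O ÷ 18.015 g/mol = 0.037102 mol
mass O = 0.6015 − (0.26735 + 0.037399) = 0.29675 g → mol O = 0.29675 ÷ 15.999 = 0.018548 mol
Divide by the smallest (0.018548 mol): C 1.200, H 2.000, O 1.000
Multiplying each by 5 gives whole numbers: C 6.00, H 10.00, O 5.00
Empirical formula: C6H10O5
Empirical-formula mass = 162.14 g/mol; 324 ÷ 162.14 ≈ 2, so the molecular formula is C12H20O10.

C12H20O10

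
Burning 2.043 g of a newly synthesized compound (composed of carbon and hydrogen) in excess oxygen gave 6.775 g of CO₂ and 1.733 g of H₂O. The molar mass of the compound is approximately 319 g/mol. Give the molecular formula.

C24H30

mol C = 6.775 g CO₂ ÷ 44.009 g/mol = 0.15395 mol
mol H = 2 × 1.733 g H₂O ÷ 18.015 g/mol = 0.19240 mol
Divide by the smallest (0.15395 mol): C 1.000, H 1.250
Multiplying each by 4 gives whole numbers: C 4.00, H 5.00
Empirical formula: C4H5
Empirical-formula mass = 53.08 g/mol; 319 ÷ 53.08 ≈ 6, so the molecular formula is C24H30.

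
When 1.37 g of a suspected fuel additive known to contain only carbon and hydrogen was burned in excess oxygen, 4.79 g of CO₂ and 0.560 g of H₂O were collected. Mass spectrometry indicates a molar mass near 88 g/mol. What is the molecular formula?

mol C = 4.79 g CO₂ ÷ 44.009 g/mol = 0.1088 mol
mol H = 2 × 0.560 g H₂O ÷ 18.015 g/mol = 0.06217 mol
Divide by the smallest (0.06217 mol): C 1.751, H 1.000
Multiplying each by 4 gives whole numbers: C 7.00, H 4.00
Empirical formula: C7H4
Empirical-formula mass = 88.11 g/mol; 88 ÷ 88.11 ≈ 1, so the molecular formula is C7H4.

C7H4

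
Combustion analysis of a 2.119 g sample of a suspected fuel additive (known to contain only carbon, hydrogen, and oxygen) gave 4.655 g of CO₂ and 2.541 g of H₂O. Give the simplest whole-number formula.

C3H8O

mol C = 4.655 g CO₂ ÷ 44.009 g/mol = 0.10577 mol
mol H = 2 × 2.541 g H₂O ÷ 18.015 g/mol = 0.28210 mol
mass O = 2.119 − (1.2704 + 0.28436) = 0.56420 g → mol O = 0.56420 ÷ 15.999 = 0.035264 mol
Divide by the smallest (0.035264 mol): C 2.999, H 8.000, O 1.000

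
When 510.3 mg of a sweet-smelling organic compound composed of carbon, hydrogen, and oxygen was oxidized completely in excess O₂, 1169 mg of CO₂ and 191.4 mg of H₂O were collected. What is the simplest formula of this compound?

C5H4O2

mol C = 1.169 g CO₂ ÷ 44.009 g/mol = 0.026563 mol
mol H = 2 × 0.1914 g H₂O ÷ 18.015 g/mol = 0.021249 mol
mass O = 0.5103 − (0.31905 + 0.021419) = 0.16984 g → mol O = 0.16984 ÷ 15.999 = 0.010615 mol
Divide by the smallest (0.010615 mol): C 2.502, H 2.002, O 1.000
Multiplying each by 2 gives whole numbers: C 5.00, H 4.00, O 2.00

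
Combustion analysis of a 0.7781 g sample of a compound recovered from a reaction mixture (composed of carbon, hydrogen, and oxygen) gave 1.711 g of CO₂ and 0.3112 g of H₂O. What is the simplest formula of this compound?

mol C = 1.711 g CO₂ ÷ 44.009 g/mol = 0.038878 mol
mol H = 2 × 0.3112 g H₂O ÷ 18.015 g/mol = 0.034549 mol
mass O = 0.7781 − (0.46697 + 0.034825) = 0.27631 g → mol O = 0.27631 ÷ 15.999 = 0.017270 mol
Divide by the smallest (0.017270 mol): C 2.251, H 2.000, O 1.000
Multiplying each by 4 gives whole numbers: C 9.00, H 8.00, O 4.00

C9H8O4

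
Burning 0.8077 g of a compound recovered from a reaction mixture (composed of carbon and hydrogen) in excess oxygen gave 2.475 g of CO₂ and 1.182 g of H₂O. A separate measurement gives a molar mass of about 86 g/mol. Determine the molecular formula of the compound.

mol C = 2.475 g CO₂ ÷ 44.009 g/mol = 0.056238 mol
mol H = 2 × 1.182 g H₂O ÷ 18.015 g/mol = 0.13122 mol
Divide by the smallest (0.056238 mol): C 1.000, H 2.333
Multiplying each by 3 gives whole numbers: C 3.00, H 7.00
Empirical formula: C3H7
Empirical-formula mass = 43.09 g/mol; 86 ÷ 43.09 ≈ 2, so the molecular formula is C6H14.

C6H14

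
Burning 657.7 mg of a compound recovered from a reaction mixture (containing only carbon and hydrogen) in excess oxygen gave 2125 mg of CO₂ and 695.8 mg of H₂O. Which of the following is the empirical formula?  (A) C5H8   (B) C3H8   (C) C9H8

(A) C5H8

mol C = 2.125 g CO₂ ÷ 44.009 g/mol = 0.048286 mol
mol H = 2 × 0.6958 g H₂O ÷ 18.015 g/mol = 0.077247 mol
Divide by the smallest (0.048286 mol): C 1.000, H 1.600
Multiplying each by 5 gives whole numbers: C 5.00, H 8.00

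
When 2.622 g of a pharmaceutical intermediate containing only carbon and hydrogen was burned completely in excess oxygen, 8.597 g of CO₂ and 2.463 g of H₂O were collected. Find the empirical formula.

mol C = 8.597 g CO₂ ÷ 44.009 g/mol = 0.19535 mol
mol H = 2 × 2.463 g H₂O ÷ 18.015 g/mol = 0.27344 mol
Divide by the smallest (0.19535 mol): C 1.000, H 1.400
Multiplying each by 5 gives whole numbers: C 5.00, H 7.00

C5H7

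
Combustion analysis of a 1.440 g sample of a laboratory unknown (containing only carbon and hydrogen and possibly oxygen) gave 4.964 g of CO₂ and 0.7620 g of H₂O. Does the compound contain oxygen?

no

mol C = 4.964 g CO₂ ÷ 44.009 g/mol = 0.11280 mol
mol H = 2 × 0.7620 g H₂O ÷ 18.015 g/mol = 0.084596 mol
C and H together account for 1.4401 g — essentially the entire 1.440 g sample — so the compound contains no oxygen.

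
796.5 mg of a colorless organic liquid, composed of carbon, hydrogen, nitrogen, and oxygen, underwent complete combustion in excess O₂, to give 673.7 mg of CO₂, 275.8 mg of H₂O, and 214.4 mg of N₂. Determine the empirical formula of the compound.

C2H4N2O3

mol C = 0.6737 g CO₂ ÷ 44.009 g/mol = 0.015308 mol
mol H = 2 × 0.2758 g H₂O ÷ 18.015 g/mol = 0.030619 mol
mol N = 2 × 0.2144 g N₂ ÷ 28.014 g/mol = 0.015307 mol
mass O = 0.7965 − (0.18387 + 0.030864 + 0.21440) = 0.36737 g → mol O = 0.36737 ÷ 15.999 = 0.022962 mol
Divide by the smallest (0.015307 mol): C 1.000, H 2.000, N 1.000, O 1.500
Multiplying each by 2 gives whole numbers: C 2.00, H 4.00, N 2.00, O 3.00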